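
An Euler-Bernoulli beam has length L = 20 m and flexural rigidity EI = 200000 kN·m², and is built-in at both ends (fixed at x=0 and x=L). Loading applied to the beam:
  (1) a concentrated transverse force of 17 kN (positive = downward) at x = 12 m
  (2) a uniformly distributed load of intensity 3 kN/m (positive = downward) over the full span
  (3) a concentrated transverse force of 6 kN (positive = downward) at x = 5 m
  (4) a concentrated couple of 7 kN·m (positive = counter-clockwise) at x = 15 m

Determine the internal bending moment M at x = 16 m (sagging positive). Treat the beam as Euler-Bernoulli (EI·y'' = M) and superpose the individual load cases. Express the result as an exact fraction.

M(16) = -27317/2000 kN·m

Load 1 — point force P=17 kN at a=12 m (b=L-a=8):
  M_1 = Pa²(a+3b)(L-x)/L³ - Pa²b/L²  [x>a] = 17·12²·(12+3·8)·(20-16)/20³ - 17·12²·8/20² = -612/125 kN·m
Load 2 — uniform load w=3 kN/m over full span:
  M_2 = wLx/2 - wL²/12 - wx²/2 = 3·20·16/2 - 3·20²/12 - 3·16²/2 = -4 kN·m
Load 3 — point force P=6 kN at a=5 m (b=L-a=15):
  M_3 = Pa²(a+3b)(L-x)/L³ - Pa²b/L²  [x>a] = 6·5²·(5+3·15)·(20-16)/20³ - 6·5²·15/20² = -15/8 kN·m
Load 4 — applied couple M₀=7 kN·m at a=15 m (b=L-a=5):
  M_4 = R_Ax - M_A - M₀  [x>a] with R_A=63/160, M_A=35/16 = (63/160)·16 - (35/16) - 7 = -231/80 kN·m
Superposition: M = Σ M_i = -27317/2000 kN·m ≈ -13.658500 kN·m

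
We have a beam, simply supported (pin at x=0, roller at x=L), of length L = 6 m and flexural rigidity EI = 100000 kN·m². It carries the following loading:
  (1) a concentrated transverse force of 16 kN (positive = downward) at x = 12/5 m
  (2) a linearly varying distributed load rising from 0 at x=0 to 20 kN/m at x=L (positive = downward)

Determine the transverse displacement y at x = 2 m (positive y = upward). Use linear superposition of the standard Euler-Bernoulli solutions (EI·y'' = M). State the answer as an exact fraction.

Load 1 — point force P=16 kN at a=12/5 m (b=L-a=18/5):
  y_1 = -Pbx(L²-b²-x²)/(6LEI)  [x≤a] = -16·(18/5)·2·(6²-(18/5)²-2²)/(6·6·100000) = -238/390625 m
Load 2 — triangular load w₀=20 kN/m (0→w₀ over full span):
  y_2 = -w₀x(7L⁴-10L²x²+3x⁴)/(360LEI) = -20·2·(7·6⁴-10·6²·2²+3·2⁴)/(360·6·100000) = -8/5625 m
Superposition: y = Σ y_i = -7142/3515625 m ≈ -0.002032 m

y(2) = -7142/3515625 m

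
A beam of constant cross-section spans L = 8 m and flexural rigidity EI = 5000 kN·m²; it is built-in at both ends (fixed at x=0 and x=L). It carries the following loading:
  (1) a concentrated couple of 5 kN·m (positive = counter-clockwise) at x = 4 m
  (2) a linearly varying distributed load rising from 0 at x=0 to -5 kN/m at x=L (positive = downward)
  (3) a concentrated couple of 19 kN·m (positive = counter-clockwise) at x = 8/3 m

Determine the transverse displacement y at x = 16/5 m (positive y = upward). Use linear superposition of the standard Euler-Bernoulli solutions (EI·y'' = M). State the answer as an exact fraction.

y(16/5) = 14416/1953125 m

Load 1 — applied couple M₀=5 kN·m at a=4 m (b=L-a=4):
  y_1 = (R_Ax³/6 - M_Ax²/2)/EI  [x≤a] with R_A=15/16, M_A=5/4 = ((15/16)·(16/5)³/6 - (5/4)·(16/5)²/2)/5000 = -4/15625 m
Load 2 — triangular load w₀=-5 kN/m (0→w₀ over full span):
  y_2 = -w₀x²(L-x)²(x+2L)/(120LEI) = -(-5)·(16/5)²·(8-(16/5))²·((16/5)+2·8)/(120·8·5000) = 9216/1953125 m
Load 3 — applied couple M₀=19 kN·m at a=8/3 m (b=L-a=16/3):
  y_3 = (R_Ax³/6 - M_Ax²/2 - M₀(x-a)²/2)/EI  [x>a] with R_A=19/6, M_A=0 = ((19/6)·(16/5)³/6 - 0·(16/5)²/2 - 19·((16/5)-(8/3))²/2)/5000 = 228/78125 m
Superposition: y = Σ y_i = 14416/1953125 m ≈ 0.007381 m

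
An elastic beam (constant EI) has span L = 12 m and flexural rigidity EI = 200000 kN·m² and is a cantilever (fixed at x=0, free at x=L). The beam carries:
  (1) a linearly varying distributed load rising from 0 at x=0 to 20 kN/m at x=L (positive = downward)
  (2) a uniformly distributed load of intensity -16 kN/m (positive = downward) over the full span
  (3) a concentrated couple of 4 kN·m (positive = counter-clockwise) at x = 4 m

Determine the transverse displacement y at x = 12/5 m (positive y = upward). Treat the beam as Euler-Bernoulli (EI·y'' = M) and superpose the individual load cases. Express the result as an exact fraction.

y(12/5) = 40977/19531250 m

Load 1 — triangular load w₀=20 kN/m (0→w₀ over full span):
  y_1 = (w₀Lx³/12-w₀L²x²/6-w₀x⁵/(120L))/EI = (20·12·(12/5)³/12-20·12²·(12/5)²/6-20·(12/5)⁵/(120·12))/200000 = -121554/9765625 m
Load 2 — uniform load w=-16 kN/m over full span:
  y_2 = -wx²(x²-4Lx+6L²)/(24EI) = -(-16)·(12/5)²·((12/5)²-4·12·(12/5)+6·12²)/(24·200000) = 28296/1953125 m
Load 3 — applied couple M₀=4 kN·m at a=4 m (b=L-a=8):
  y_3 = M₀x²/(2EI)  [x≤a] = 4·(12/5)²/(2·200000) = 9/156250 m
Superposition: y = Σ y_i = 40977/19531250 m ≈ 0.002098 m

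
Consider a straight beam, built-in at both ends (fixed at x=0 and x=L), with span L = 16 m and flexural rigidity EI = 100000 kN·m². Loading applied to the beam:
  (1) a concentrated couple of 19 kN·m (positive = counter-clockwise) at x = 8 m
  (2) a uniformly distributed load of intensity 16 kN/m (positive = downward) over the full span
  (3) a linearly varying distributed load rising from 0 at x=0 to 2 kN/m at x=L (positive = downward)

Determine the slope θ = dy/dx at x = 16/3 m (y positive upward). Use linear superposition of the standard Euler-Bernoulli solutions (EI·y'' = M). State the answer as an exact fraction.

Load 1 — applied couple M₀=19 kN·m at a=8 m (b=L-a=8):
  θ_1 = (R_Ax²/2 - M_Ax)/EI  [x≤a] with R_A=57/32, M_A=19/4 = ((57/32)·(16/3)²/2 - (19/4)·(16/3))/100000 = 0 rad
Load 2 — uniform load w=16 kN/m over full span:
  θ_2 = -wx(L-x)(L-2x)/(12EI) = -16·(16/3)·(16-(16/3))·(16-2·(16/3))/(12·100000) = -1024/253125 rad
Load 3 — triangular load w₀=2 kN/m (0→w₀ over full span):
  θ_3 = -w₀(2x(L-x)(L-2x)(x+2L)+x²(L-x)²)/(120LEI) = -2·(2·(16/3)·(16-(16/3))·(16-2·(16/3))·((16/3)+2·16)+(16/3)²·(16-(16/3))²)/(120·16·100000) = -1024/3796875 rad
Superposition: θ = Σ θ_i = -16384/3796875 rad ≈ -0.004315 rad

θ(16/3) = -16384/3796875 rad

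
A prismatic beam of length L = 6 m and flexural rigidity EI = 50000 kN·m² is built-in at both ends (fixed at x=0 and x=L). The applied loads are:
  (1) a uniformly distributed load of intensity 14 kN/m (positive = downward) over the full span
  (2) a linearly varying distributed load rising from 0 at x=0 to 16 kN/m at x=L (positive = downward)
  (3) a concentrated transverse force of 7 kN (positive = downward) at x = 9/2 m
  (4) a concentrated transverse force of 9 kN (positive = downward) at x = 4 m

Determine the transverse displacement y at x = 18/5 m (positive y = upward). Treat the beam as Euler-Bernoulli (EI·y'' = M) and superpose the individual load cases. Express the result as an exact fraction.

Load 1 — uniform load w=14 kN/m over full span:
  y_1 = -wx²(L-x)²/(24EI) = -14·(18/5)²·(6-(18/5))²/(24·50000) = -1701/1953125 m
Load 2 — triangular load w₀=16 kN/m (0→w₀ over full span):
  y_2 = -w₀x²(L-x)²(x+2L)/(120LEI) = -16·(18/5)²·(6-(18/5))²·((18/5)+2·6)/(120·6·50000) = -25272/48828125 m
Load 3 — point force P=7 kN at a=9/2 m (b=L-a=3/2):
  y_3 = -Pb²x²(3aL-(3a+b)x)/(6L³EI)  [x≤a] = -7·(3/2)²·(18/5)²·(3·(9/2)·6-(3·(9/2)+(3/2))·(18/5))/(6·6³·50000) = -1701/20000000 m
Load 4 — point force P=9 kN at a=4 m (b=L-a=2):
  y_4 = -Pb²x²(3aL-(3a+b)x)/(6L³EI)  [x≤a] = -9·2²·(18/5)²·(3·4·6-(3·4+2)·(18/5))/(6·6³·50000) = -243/1562500 m
Superposition: y = Σ y_i = -20363157/12500000000 m ≈ -0.001629 m

y(18/5) = -20363157/12500000000 m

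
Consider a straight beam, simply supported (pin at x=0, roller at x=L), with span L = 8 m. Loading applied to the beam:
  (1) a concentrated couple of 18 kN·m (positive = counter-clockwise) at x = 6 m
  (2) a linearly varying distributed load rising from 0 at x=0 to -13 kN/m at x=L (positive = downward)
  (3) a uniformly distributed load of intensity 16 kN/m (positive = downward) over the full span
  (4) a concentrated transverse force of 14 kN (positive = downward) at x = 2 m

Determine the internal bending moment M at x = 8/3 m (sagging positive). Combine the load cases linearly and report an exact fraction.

Load 1 — applied couple M₀=18 kN·m at a=6 m (b=L-a=2):
  M_1 = M₀x/L  [x≤a] = 18·(8/3)/8 = 6 kN·m
Load 2 — triangular load w₀=-13 kN/m (0→w₀ over full span):
  M_2 = w₀Lx/6 - w₀x³/(6L) = (-13)·8·(8/3)/6 - (-13)·(8/3)³/(6·8) = -3328/81 kN·m
Load 3 — uniform load w=16 kN/m over full span:
  M_3 = wx(L-x)/2 = 16·(8/3)·(8-(8/3))/2 = 1024/9 kN·m
Load 4 — point force P=14 kN at a=2 m (b=L-a=6):
  M_4 = Pa(L-x)/L  [x>a] = 14·2·(8-(8/3))/8 = 56/3 kN·m
Superposition: M = Σ M_i = 7886/81 kN·m ≈ 97.358025 kN·m

M(8/3) = 7886/81 kN·m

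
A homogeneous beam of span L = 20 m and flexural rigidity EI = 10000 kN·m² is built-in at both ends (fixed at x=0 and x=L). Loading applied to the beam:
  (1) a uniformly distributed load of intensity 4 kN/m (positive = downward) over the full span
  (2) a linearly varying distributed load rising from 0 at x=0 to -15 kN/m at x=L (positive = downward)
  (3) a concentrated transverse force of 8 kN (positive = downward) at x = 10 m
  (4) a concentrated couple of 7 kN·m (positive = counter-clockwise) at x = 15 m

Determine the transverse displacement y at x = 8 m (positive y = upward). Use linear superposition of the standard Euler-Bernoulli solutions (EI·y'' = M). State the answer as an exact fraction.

Load 1 — uniform load w=4 kN/m over full span:
  y_1 = -wx²(L-x)²/(24EI) = -4·8²·(20-8)²/(24·10000) = -96/625 m
Load 2 — triangular load w₀=-15 kN/m (0→w₀ over full span):
  y_2 = -w₀x²(L-x)²(x+2L)/(120LEI) = -(-15)·8²·(20-8)²·(8+2·20)/(120·20·10000) = 864/3125 m
Load 3 — point force P=8 kN at a=10 m (b=L-a=10):
  y_3 = -Pb²x²(3aL-(3a+b)x)/(6L³EI)  [x≤a] = -8·10²·8²·(3·10·20-(3·10+10)·8)/(6·20³·10000) = -56/1875 m
Load 4 — applied couple M₀=7 kN·m at a=15 m (b=L-a=5):
  y_4 = (R_Ax³/6 - M_Ax²/2)/EI  [x≤a] with R_A=63/160, M_A=35/16 = ((63/160)·8³/6 - (35/16)·8²/2)/10000 = -91/25000 m
Superposition: y = Σ y_i = 6703/75000 m ≈ 0.089373 m

y(8) = 6703/75000 m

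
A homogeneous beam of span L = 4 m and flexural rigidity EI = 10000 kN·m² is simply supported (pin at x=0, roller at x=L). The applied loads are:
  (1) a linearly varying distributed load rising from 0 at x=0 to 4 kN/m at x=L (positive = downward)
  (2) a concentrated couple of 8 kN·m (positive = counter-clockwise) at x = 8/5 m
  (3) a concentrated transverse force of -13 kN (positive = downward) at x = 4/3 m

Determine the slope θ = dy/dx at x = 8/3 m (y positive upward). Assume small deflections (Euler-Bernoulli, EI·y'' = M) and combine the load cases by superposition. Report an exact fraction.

θ(8/3) = -3811/7593750 rad

Load 1 — triangular load w₀=4 kN/m (0→w₀ over full span):
  θ_1 = -w₀(7L⁴-30L²x²+15x⁴)/(360LEI) = -4·(7·4⁴-30·4²·(8/3)²+15·(8/3)⁴)/(360·4·10000) = 182/759375 rad
Load 2 — applied couple M₀=8 kN·m at a=8/5 m (b=L-a=12/5):
  θ_2 = (M₀x²/(2L)-M₀(x-a)+C₁)/EI  [x>a] with C₁=M₀(3b²-L²)/(6L)=32/75 = (8·(8/3)²/(2·4)-8·((8/3)-(8/5))+(32/75))/10000 = -14/140625 rad
Load 3 — point force P=-13 kN at a=4/3 m (b=L-a=8/3):
  θ_3 = -Pa(2L²-6Lx+3x²+a²)/(6LEI)  [x>a] = -(-13)·(4/3)·(2·4²-6·4·(8/3)+3·(8/3)²+(4/3)²)/(6·4·10000) = -13/20250 rad
Superposition: θ = Σ θ_i = -3811/7593750 rad ≈ -0.000502 rad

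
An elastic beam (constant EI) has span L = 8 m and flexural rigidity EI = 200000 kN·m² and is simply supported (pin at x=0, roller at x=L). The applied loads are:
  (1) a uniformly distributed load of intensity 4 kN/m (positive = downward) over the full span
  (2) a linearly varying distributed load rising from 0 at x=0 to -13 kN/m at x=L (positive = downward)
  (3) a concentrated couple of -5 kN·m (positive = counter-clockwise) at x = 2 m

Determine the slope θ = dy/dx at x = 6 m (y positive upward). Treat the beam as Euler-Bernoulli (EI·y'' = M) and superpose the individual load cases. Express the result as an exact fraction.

Load 1 — uniform load w=4 kN/m over full span:
  θ_1 = -w(L³-6Lx²+4x³)/(24EI) = -4·(8³-6·8·6²+4·6³)/(24·200000) = 11/37500 rad
Load 2 — triangular load w₀=-13 kN/m (0→w₀ over full span):
  θ_2 = -w₀(7L⁴-30L²x²+15x⁴)/(360LEI) = -(-13)·(7·8⁴-30·8²·6²+15·6⁴)/(360·8·200000) = -17069/36000000 rad
Load 3 — applied couple M₀=-5 kN·m at a=2 m (b=L-a=6):
  θ_3 = (M₀x²/(2L)-M₀(x-a)+C₁)/EI  [x>a] with C₁=M₀(3b²-L²)/(6L)=-55/12 = ((-5)·6²/(2·8)-(-5)·(6-2)+(-55/12))/200000 = 1/48000 rad
Superposition: θ = Σ θ_i = -5759/36000000 rad ≈ -0.000160 rad

θ(6) = -5759/36000000 rad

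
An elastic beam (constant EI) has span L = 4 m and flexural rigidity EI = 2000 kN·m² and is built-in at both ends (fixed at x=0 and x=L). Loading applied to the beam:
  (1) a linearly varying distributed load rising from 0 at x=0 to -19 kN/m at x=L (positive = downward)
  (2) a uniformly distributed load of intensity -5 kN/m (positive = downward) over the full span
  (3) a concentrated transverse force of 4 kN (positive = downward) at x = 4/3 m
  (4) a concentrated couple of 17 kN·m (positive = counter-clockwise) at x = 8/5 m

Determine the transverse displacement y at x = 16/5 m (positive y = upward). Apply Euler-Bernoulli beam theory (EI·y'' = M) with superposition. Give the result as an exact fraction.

y(16/5) = 411214/158203125 m

Load 1 — triangular load w₀=-19 kN/m (0→w₀ over full span):
  y_1 = -w₀x²(L-x)²(x+2L)/(120LEI) = -(-19)·(16/5)²·(4-(16/5))²·((16/5)+2·4)/(120·4·2000) = 8512/5859375 m
Load 2 — uniform load w=-5 kN/m over full span:
  y_2 = -wx²(L-x)²/(24EI) = -(-5)·(16/5)²·(4-(16/5))²/(24·2000) = 32/46875 m
Load 3 — point force P=4 kN at a=4/3 m (b=L-a=8/3):
  y_3 = -Pa²(L-x)²(3bL-(3b+a)(L-x))/(6L³EI)  [x>a] = -4·(4/3)²·(4-(16/5))²·(3·(8/3)·4-(3·(8/3)+(4/3))·(4-(16/5)))/(6·4³·2000) = -184/1265625 m
Load 4 — applied couple M₀=17 kN·m at a=8/5 m (b=L-a=12/5):
  y_4 = (R_Ax³/6 - M_Ax²/2 - M₀(x-a)²/2)/EI  [x>a] with R_A=153/25, M_A=51/25 = ((153/25)·(16/5)³/6 - (51/25)·(16/5)²/2 - 17·((16/5)-(8/5))²/2)/2000 = 238/390625 m
Superposition: y = Σ y_i = 411214/158203125 m ≈ 0.002599 m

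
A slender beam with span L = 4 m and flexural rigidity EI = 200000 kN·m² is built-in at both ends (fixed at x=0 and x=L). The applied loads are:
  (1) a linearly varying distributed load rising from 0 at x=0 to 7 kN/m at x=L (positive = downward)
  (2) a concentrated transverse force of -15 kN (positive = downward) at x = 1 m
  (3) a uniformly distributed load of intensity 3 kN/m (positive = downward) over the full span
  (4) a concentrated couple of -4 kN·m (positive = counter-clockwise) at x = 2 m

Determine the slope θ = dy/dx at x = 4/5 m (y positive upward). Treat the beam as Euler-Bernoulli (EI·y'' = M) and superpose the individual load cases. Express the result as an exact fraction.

θ(4/5) = -707/750000000 rad

Load 1 — triangular load w₀=7 kN/m (0→w₀ over full span):
  θ_1 = -w₀(2x(L-x)(L-2x)(x+2L)+x²(L-x)²)/(120LEI) = -7·(2·(4/5)·(4-(4/5))·(4-2·(4/5))·((4/5)+2·4)+(4/5)²·(4-(4/5))²)/(120·4·200000) = -49/5859375 rad
Load 2 — point force P=-15 kN at a=1 m (b=L-a=3):
  θ_2 = -Pb²x(2aL-(3a+b)x)/(2L³EI)  [x≤a] = -(-15)·3²·(4/5)·(2·1·4-(3·1+3)·(4/5))/(2·4³·200000) = 27/2000000 rad
Load 3 — uniform load w=3 kN/m over full span:
  θ_3 = -wx(L-x)(L-2x)/(12EI) = -3·(4/5)·(4-(4/5))·(4-2·(4/5))/(12·200000) = -3/390625 rad
Load 4 — applied couple M₀=-4 kN·m at a=2 m (b=L-a=2):
  θ_4 = (R_Ax²/2 - M_Ax)/EI  [x≤a] with R_A=-3/2, M_A=-1 = ((-3/2)·(4/5)²/2 - (-1)·(4/5))/200000 = 1/625000 rad
Superposition: θ = Σ θ_i = -707/750000000 rad ≈ -0.000001 rad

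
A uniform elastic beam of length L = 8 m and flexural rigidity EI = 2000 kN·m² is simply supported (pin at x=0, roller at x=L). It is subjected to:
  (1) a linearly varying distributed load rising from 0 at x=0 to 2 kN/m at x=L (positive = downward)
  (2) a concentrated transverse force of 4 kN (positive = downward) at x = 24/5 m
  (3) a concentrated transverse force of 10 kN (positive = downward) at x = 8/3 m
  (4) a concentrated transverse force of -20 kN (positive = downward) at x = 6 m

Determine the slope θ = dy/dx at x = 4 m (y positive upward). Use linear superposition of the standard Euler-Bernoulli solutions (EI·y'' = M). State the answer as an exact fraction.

θ(4) = 61549/10125000 rad

Load 1 — triangular load w₀=2 kN/m (0→w₀ over full span):
  θ_1 = -w₀(7L⁴-30L²x²+15x⁴)/(360LEI) = -2·(7·8⁴-30·8²·4²+15·4⁴)/(360·8·2000) = -7/11250 rad
Load 2 — point force P=4 kN at a=24/5 m (b=L-a=16/5):
  θ_2 = -Pb(L²-b²-3x²)/(6LEI)  [x≤a] = -4·(16/5)·(8²-(16/5)²-3·4²)/(6·8·2000) = -12/15625 rad
Load 3 — point force P=10 kN at a=8/3 m (b=L-a=16/3):
  θ_3 = -Pa(2L²-6Lx+3x²+a²)/(6LEI)  [x>a] = -10·(8/3)·(2·8²-6·8·4+3·4²+(8/3)²)/(6·8·2000) = 1/405 rad
Load 4 — point force P=-20 kN at a=6 m (b=L-a=2):
  θ_4 = -Pb(L²-b²-3x²)/(6LEI)  [x≤a] = -(-20)·2·(8²-2²-3·4²)/(6·8·2000) = 1/200 rad
Superposition: θ = Σ θ_i = 61549/10125000 rad ≈ 0.006079 rad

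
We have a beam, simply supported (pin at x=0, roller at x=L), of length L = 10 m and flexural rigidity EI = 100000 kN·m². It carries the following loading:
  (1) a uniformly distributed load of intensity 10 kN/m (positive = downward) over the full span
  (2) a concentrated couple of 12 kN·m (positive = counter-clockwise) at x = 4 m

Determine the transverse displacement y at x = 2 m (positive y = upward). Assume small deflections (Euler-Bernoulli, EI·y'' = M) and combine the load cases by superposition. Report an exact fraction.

Load 1 — uniform load w=10 kN/m over full span:
  y_1 = -wx(L³-2Lx²+x³)/(24EI) = -10·2·(10³-2·10·2²+2³)/(24·100000) = -29/3750 m
Load 2 — applied couple M₀=12 kN·m at a=4 m (b=L-a=6):
  y_2 = (M₀x³/(6L)+C₁x)/EI  [x≤a] with C₁=M₀(3b²-L²)/(6L)=8/5 = (12·2³/(6·10)+(8/5)·2)/100000 = 3/62500 m
Superposition: y = Σ y_i = -1441/187500 m ≈ -0.007685 m

y(2) = -1441/187500 m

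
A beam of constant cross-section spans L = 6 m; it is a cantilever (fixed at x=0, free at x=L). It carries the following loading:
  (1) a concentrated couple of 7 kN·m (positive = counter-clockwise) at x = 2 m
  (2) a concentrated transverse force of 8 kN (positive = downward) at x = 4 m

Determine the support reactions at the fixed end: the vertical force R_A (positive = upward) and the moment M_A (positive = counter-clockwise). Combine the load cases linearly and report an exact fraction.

R_A = 8 kN, M_A = 25 kN·m

Load 1 — applied couple M₀=7 kN·m at a=2 m (b=L-a=4):
  R_A = 0 kN
  M_A = -M₀ = -7 kN·m
Load 2 — point force P=8 kN at a=4 m (b=L-a=2):
  R_A = P = 8 kN
  M_A = Pa = 8·4 = 32 kN·m
Superposition: R_A = 8 kN, M_A = 25 kN·m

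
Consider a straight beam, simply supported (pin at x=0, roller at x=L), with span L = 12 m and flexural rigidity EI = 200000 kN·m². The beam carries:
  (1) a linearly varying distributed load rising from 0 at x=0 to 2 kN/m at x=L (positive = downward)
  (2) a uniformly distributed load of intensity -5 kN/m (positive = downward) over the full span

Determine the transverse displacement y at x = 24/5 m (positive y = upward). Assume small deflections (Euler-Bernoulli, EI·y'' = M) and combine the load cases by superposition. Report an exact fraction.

y(24/5) = 252261/48828125 m

Load 1 — triangular load w₀=2 kN/m (0→w₀ over full span):
  y_1 = -w₀x(7L⁴-10L²x²+3x⁴)/(360LEI) = -2·(24/5)·(7·12⁴-10·12²·(24/5)²+3·(24/5)⁴)/(360·12·200000) = -61614/48828125 m
Load 2 — uniform load w=-5 kN/m over full span:
  y_2 = -wx(L³-2Lx²+x³)/(24EI) = -(-5)·(24/5)·(12³-2·12·(24/5)²+(24/5)³)/(24·200000) = 2511/390625 m
Superposition: y = Σ y_i = 252261/48828125 m ≈ 0.005166 m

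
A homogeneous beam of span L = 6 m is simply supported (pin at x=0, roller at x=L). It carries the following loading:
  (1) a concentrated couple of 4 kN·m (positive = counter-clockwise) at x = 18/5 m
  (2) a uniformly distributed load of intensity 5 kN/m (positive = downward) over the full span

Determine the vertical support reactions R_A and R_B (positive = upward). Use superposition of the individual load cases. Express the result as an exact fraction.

R_A = 47/3 kN, R_B = 43/3 kN

Load 1 — applied couple M₀=4 kN·m at a=18/5 m (b=L-a=12/5):
  R_A = M₀/L = 4/6 = 2/3 kN
  R_B = -M₀/L = -4/6 = -2/3 kN
Load 2 — uniform load w=5 kN/m over full span:
  R_A = wL/2 = 5·6/2 = 15 kN
  R_B = wL/2 = 5·6/2 = 15 kN
Superposition: R_A = 47/3 kN, R_B = 43/3 kN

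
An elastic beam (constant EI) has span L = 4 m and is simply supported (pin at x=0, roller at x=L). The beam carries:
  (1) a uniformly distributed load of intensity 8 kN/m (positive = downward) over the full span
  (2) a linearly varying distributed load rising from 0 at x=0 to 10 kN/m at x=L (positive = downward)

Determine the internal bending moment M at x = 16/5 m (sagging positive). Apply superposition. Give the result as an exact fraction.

Load 1 — uniform load w=8 kN/m over full span:
  M_1 = wx(L-x)/2 = 8·(16/5)·(4-(16/5))/2 = 256/25 kN·m
Load 2 — triangular load w₀=10 kN/m (0→w₀ over full span):
  M_2 = w₀Lx/6 - w₀x³/(6L) = 10·4·(16/5)/6 - 10·(16/5)³/(6·4) = 192/25 kN·m
Superposition: M = Σ M_i = 448/25 kN·m ≈ 17.920000 kN·m

M(16/5) = 448/25 kN·m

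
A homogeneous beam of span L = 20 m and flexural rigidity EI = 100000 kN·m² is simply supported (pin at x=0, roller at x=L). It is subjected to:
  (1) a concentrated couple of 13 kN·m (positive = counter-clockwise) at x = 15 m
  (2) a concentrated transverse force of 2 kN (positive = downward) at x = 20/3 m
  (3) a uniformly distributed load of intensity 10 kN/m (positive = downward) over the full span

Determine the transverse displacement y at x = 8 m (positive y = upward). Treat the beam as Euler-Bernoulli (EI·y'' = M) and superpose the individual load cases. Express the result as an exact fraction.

y(8) = -2747017/13500000 m

Load 1 — applied couple M₀=13 kN·m at a=15 m (b=L-a=5):
  y_1 = (M₀x³/(6L)+C₁x)/EI  [x≤a] with C₁=M₀(3b²-L²)/(6L)=-845/24 = (13·8³/(6·20)+(-845/24)·8)/100000 = -1131/500000 m
Load 2 — point force P=2 kN at a=20/3 m (b=L-a=40/3):
  y_2 = -Pa(L-x)(2Lx-a²-x²)/(6LEI)  [x>a] = -2·(20/3)·(20-8)·(2·20·8-(20/3)²-8²)/(6·20·100000) = -238/84375 m
Load 3 — uniform load w=10 kN/m over full span:
  y_3 = -wx(L³-2Lx²+x³)/(24EI) = -10·8·(20³-2·20·8²+8³)/(24·100000) = -124/625 m
Superposition: y = Σ y_i = -2747017/13500000 m ≈ -0.203483 m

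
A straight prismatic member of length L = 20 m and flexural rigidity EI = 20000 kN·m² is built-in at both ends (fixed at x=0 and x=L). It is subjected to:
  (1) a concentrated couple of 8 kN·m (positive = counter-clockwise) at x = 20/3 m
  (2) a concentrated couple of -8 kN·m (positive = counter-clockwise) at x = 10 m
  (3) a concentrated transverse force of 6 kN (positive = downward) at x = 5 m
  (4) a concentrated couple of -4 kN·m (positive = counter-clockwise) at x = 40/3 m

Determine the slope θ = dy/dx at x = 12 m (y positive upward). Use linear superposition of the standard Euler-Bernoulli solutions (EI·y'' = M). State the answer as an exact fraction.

θ(12) = 13/60000 rad

Load 1 — applied couple M₀=8 kN·m at a=20/3 m (b=L-a=40/3):
  θ_1 = (R_Ax²/2 - M_Ax - M₀(x-a))/EI  [x>a] with R_A=8/15, M_A=0 = ((8/15)·12²/2 - 0·12 - 8·(12-(20/3)))/20000 = -2/9375 rad
Load 2 — applied couple M₀=-8 kN·m at a=10 m (b=L-a=10):
  θ_2 = (R_Ax²/2 - M_Ax - M₀(x-a))/EI  [x>a] with R_A=-3/5, M_A=-2 = ((-3/5)·12²/2 - (-2)·12 - (-8)·(12-10))/20000 = -1/6250 rad
Load 3 — point force P=6 kN at a=5 m (b=L-a=15):
  θ_3 = Pa²(L-x)(2bL-(3b+a)(L-x))/(2L³EI)  [x>a] = 6·5²·(20-12)·(2·15·20-(3·15+5)·(20-12))/(2·20³·20000) = 3/4000 rad
Load 4 — applied couple M₀=-4 kN·m at a=40/3 m (b=L-a=20/3):
  θ_4 = (R_Ax²/2 - M_Ax)/EI  [x≤a] with R_A=-4/15, M_A=-4/3 = ((-4/15)·12²/2 - (-4/3)·12)/20000 = -1/6250 rad
Superposition: θ = Σ θ_i = 13/60000 rad ≈ 0.000217 rad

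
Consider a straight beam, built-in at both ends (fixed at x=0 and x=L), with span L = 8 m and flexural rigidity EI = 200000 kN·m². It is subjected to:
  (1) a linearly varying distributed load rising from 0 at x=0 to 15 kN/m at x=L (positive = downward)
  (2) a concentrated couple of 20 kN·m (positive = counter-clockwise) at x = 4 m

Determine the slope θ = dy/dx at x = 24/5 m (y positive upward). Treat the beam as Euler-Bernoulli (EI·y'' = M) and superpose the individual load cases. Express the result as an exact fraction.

Load 1 — triangular load w₀=15 kN/m (0→w₀ over full span):
  θ_1 = -w₀(2x(L-x)(L-2x)(x+2L)+x²(L-x)²)/(120LEI) = -15·(2·(24/5)·(8-(24/5))·(8-2·(24/5))·((24/5)+2·8)+(24/5)²·(8-(24/5))²)/(120·8·200000) = 24/390625 rad
Load 2 — applied couple M₀=20 kN·m at a=4 m (b=L-a=4):
  θ_2 = (R_Ax²/2 - M_Ax - M₀(x-a))/EI  [x>a] with R_A=15/4, M_A=5 = ((15/4)·(24/5)²/2 - 5·(24/5) - 20·((24/5)-4))/200000 = 1/62500 rad
Superposition: θ = Σ θ_i = 121/1562500 rad ≈ 0.000077 rad

θ(24/5) = 121/1562500 rad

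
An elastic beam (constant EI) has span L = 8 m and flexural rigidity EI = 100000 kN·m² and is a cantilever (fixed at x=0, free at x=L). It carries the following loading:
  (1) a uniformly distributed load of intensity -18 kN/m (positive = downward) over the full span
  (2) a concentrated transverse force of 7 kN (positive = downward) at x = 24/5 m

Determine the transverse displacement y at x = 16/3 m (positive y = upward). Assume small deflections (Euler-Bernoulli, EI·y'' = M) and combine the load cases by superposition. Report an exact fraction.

Load 1 — uniform load w=-18 kN/m over full span:
  y_1 = -wx²(x²-4Lx+6L²)/(24EI) = -(-18)·(16/3)²·((16/3)²-4·8·(16/3)+6·8²)/(24·100000) = 4352/84375 m
Load 2 — point force P=7 kN at a=24/5 m (b=L-a=16/5):
  y_2 = -Pa²(3x-a)/(6EI)  [x>a] = -7·(24/5)²·(3·(16/3)-(24/5))/(6·100000) = -1176/390625 m
Superposition: y = Σ y_i = 512248/10546875 m ≈ 0.048569 m

y(16/3) = 512248/10546875 m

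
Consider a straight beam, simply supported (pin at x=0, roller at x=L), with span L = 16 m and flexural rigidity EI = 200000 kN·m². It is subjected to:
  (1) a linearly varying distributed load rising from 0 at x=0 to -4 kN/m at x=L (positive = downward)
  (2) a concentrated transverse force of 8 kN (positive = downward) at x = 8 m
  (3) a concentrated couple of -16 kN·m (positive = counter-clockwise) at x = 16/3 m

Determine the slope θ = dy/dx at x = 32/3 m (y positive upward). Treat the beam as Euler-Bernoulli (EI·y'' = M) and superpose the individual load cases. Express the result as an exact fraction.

θ(32/3) = -1292/3796875 rad

Load 1 — triangular load w₀=-4 kN/m (0→w₀ over full span):
  θ_1 = -w₀(7L⁴-30L²x²+15x⁴)/(360LEI) = -(-4)·(7·16⁴-30·16²·(32/3)²+15·(32/3)⁴)/(360·16·200000) = -2912/3796875 rad
Load 2 — point force P=8 kN at a=8 m (b=L-a=8):
  θ_2 = -Pa(2L²-6Lx+3x²+a²)/(6LEI)  [x>a] = -8·8·(2·16²-6·16·(32/3)+3·(32/3)²+8²)/(6·16·200000) = 2/5625 rad
Load 3 — applied couple M₀=-16 kN·m at a=16/3 m (b=L-a=32/3):
  θ_3 = (M₀x²/(2L)-M₀(x-a)+C₁)/EI  [x>a] with C₁=M₀(3b²-L²)/(6L)=-128/9 = ((-16)·(32/3)²/(2·16)-(-16)·((32/3)-(16/3))+(-128/9))/200000 = 2/28125 rad
Superposition: θ = Σ θ_i = -1292/3796875 rad ≈ -0.000340 rad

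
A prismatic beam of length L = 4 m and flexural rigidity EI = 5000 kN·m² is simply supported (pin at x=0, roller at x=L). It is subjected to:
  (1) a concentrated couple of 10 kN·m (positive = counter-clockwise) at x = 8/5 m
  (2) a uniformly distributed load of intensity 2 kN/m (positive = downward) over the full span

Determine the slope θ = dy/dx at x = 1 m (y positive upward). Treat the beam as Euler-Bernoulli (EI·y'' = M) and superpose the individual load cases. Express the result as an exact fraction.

θ(1) = -113/300000 rad

Load 1 — applied couple M₀=10 kN·m at a=8/5 m (b=L-a=12/5):
  θ_1 = (M₀x²/(2L)+C₁)/EI  [x≤a] with C₁=M₀(3b²-L²)/(6L)=8/15 = (10·1²/(2·4)+(8/15))/5000 = 107/300000 rad
Load 2 — uniform load w=2 kN/m over full span:
  θ_2 = -w(L³-6Lx²+4x³)/(24EI) = -2·(4³-6·4·1²+4·1³)/(24·5000) = -11/15000 rad
Superposition: θ = Σ θ_i = -113/300000 rad ≈ -0.000377 rad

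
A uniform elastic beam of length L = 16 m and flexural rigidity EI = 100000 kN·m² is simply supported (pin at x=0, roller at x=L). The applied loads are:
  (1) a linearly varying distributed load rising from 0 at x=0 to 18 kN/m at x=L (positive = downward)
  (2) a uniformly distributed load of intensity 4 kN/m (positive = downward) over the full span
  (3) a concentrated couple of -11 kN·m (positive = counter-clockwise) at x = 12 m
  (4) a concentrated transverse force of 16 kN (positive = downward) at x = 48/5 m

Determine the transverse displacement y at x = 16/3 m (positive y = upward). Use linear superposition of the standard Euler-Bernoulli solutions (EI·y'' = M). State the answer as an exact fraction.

y(16/3) = -39453839/379687500 m

Load 1 — triangular load w₀=18 kN/m (0→w₀ over full span):
  y_1 = -w₀x(7L⁴-10L²x²+3x⁴)/(360LEI) = -18·(16/3)·(7·16⁴-10·16²·(16/3)²+3·(16/3)⁴)/(360·16·100000) = -16384/253125 m
Load 2 — uniform load w=4 kN/m over full span:
  y_2 = -wx(L³-2Lx²+x³)/(24EI) = -4·(16/3)·(16³-2·16·(16/3)²+(16/3)³)/(24·100000) = -22528/759375 m
Load 3 — applied couple M₀=-11 kN·m at a=12 m (b=L-a=4):
  y_3 = (M₀x³/(6L)+C₁x)/EI  [x≤a] with C₁=M₀(3b²-L²)/(6L)=143/6 = ((-11)·(16/3)³/(6·16)+(143/6)·(16/3))/100000 = 1111/1012500 m
Load 4 — point force P=16 kN at a=48/5 m (b=L-a=32/5):
  y_4 = -Pbx(L²-b²-x²)/(6LEI)  [x≤a] = -16·(32/5)·(16/3)·(16²-(32/5)²-(16/3)²)/(6·16·100000) = -335872/31640625 m
Superposition: y = Σ y_i = -39453839/379687500 m ≈ -0.103911 m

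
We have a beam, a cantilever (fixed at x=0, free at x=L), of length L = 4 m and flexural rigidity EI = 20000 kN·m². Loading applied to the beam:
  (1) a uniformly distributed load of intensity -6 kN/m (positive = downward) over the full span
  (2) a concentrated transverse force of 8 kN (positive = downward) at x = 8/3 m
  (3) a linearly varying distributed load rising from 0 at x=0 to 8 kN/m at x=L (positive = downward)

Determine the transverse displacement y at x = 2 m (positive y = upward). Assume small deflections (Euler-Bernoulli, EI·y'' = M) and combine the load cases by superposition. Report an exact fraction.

y(2) = -107/75000 m

Load 1 — uniform load w=-6 kN/m over full span:
  y_1 = -wx²(x²-4Lx+6L²)/(24EI) = -(-6)·2²·(2²-4·4·2+6·4²)/(24·20000) = 17/5000 m
Load 2 — point force P=8 kN at a=8/3 m (b=L-a=4/3):
  y_2 = -Px²(3a-x)/(6EI)  [x≤a] = -8·2²·(3·(8/3)-2)/(6·20000) = -1/625 m
Load 3 — triangular load w₀=8 kN/m (0→w₀ over full span):
  y_3 = (w₀Lx³/12-w₀L²x²/6-w₀x⁵/(120L))/EI = (8·4·2³/12-8·4²·2²/6-8·2⁵/(120·4))/20000 = -121/37500 m
Superposition: y = Σ y_i = -107/75000 m ≈ -0.001427 m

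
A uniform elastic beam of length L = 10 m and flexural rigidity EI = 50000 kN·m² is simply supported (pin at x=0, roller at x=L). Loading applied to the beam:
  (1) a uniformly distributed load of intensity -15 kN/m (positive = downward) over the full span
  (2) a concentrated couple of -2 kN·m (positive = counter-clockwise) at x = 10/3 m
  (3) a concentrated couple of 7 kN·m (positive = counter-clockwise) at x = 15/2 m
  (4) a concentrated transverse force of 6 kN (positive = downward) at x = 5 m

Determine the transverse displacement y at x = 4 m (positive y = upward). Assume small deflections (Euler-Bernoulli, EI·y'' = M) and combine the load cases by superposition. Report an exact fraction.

Load 1 — uniform load w=-15 kN/m over full span:
  y_1 = -wx(L³-2Lx²+x³)/(24EI) = -(-15)·4·(10³-2·10·4²+4³)/(24·50000) = 93/2500 m
Load 2 — applied couple M₀=-2 kN·m at a=10/3 m (b=L-a=20/3):
  y_2 = (M₀x³/(6L)-M₀(x-a)²/2+C₁x)/EI  [x>a] with C₁=M₀(3b²-L²)/(6L)=-10/9 = ((-2)·4³/(6·10)-(-2)·(4-(10/3))²/2+(-10/9)·4)/50000 = -23/187500 m
Load 3 — applied couple M₀=7 kN·m at a=15/2 m (b=L-a=5/2):
  y_3 = (M₀x³/(6L)+C₁x)/EI  [x≤a] with C₁=M₀(3b²-L²)/(6L)=-455/48 = (7·4³/(6·10)+(-455/48)·4)/50000 = -609/1000000 m
Load 4 — point force P=6 kN at a=5 m (b=L-a=5):
  y_4 = -Pbx(L²-b²-x²)/(6LEI)  [x≤a] = -6·5·4·(10²-5²-4²)/(6·10·50000) = -59/25000 m
Superposition: y = Σ y_i = 4093/120000 m ≈ 0.034108 m

y(4) = 4093/120000 m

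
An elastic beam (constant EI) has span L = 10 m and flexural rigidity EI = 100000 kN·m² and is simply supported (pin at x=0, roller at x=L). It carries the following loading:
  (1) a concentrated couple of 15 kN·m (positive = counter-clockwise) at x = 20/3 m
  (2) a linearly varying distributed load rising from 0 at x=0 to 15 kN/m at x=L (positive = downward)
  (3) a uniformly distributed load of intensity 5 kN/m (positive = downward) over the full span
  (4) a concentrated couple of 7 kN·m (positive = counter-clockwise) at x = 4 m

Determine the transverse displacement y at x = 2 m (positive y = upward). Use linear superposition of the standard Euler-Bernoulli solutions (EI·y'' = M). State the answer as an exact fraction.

y(2) = -1207/125000 m

Load 1 — applied couple M₀=15 kN·m at a=20/3 m (b=L-a=10/3):
  y_1 = (M₀x³/(6L)+C₁x)/EI  [x≤a] with C₁=M₀(3b²-L²)/(6L)=-50/3 = (15·2³/(6·10)+(-50/3)·2)/100000 = -47/150000 m
Load 2 — triangular load w₀=15 kN/m (0→w₀ over full span):
  y_2 = -w₀x(7L⁴-10L²x²+3x⁴)/(360LEI) = -15·2·(7·10⁴-10·10²·2²+3·2⁴)/(360·10·100000) = -86/15625 m
Load 3 — uniform load w=5 kN/m over full span:
  y_3 = -wx(L³-2Lx²+x³)/(24EI) = -5·2·(10³-2·10·2²+2³)/(24·100000) = -29/7500 m
Load 4 — applied couple M₀=7 kN·m at a=4 m (b=L-a=6):
  y_4 = (M₀x³/(6L)+C₁x)/EI  [x≤a] with C₁=M₀(3b²-L²)/(6L)=14/15 = (7·2³/(6·10)+(14/15)·2)/100000 = 7/250000 m
Superposition: y = Σ y_i = -1207/125000 m ≈ -0.009656 m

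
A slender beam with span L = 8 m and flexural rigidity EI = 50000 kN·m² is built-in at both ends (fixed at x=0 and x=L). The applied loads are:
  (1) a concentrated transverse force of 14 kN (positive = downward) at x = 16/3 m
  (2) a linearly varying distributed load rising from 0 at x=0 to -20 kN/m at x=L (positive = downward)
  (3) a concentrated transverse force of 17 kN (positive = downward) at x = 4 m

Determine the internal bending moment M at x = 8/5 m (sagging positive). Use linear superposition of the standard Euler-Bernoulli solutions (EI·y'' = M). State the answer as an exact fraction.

M(8/5) = 19/225 kN·m

Load 1 — point force P=14 kN at a=16/3 m (b=L-a=8/3):
  M_1 = Pb²(3a+b)x/L³ - Pab²/L²  [x≤a] = 14·(8/3)²·(3·(16/3)+(8/3))·(8/5)/8³ - 14·(16/3)·(8/3)²/8² = -112/45 kN·m
Load 2 — triangular load w₀=-20 kN/m (0→w₀ over full span):
  M_2 = 3w₀Lx/20 - w₀L²/30 - w₀x³/(6L) = 3·(-20)·8·(8/5)/20 - (-20)·8²/30 - (-20)·(8/5)³/(6·8) = 448/75 kN·m
Load 3 — point force P=17 kN at a=4 m (b=L-a=4):
  M_3 = Pb²(3a+b)x/L³ - Pab²/L²  [x≤a] = 17·4²·(3·4+4)·(8/5)/8³ - 17·4·4²/8² = -17/5 kN·m
Superposition: M = Σ M_i = 19/225 kN·m ≈ 0.084444 kN·m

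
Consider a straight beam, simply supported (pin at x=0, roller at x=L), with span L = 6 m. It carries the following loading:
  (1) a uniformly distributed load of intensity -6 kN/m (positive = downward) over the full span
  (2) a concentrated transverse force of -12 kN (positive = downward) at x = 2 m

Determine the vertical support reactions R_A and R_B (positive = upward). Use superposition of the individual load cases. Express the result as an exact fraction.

R_A = -26 kN, R_B = -22 kN

Load 1 — uniform load w=-6 kN/m over full span:
  R_A = wL/2 = (-6)·6/2 = -18 kN
  R_B = wL/2 = (-6)·6/2 = -18 kN
Load 2 — point force P=-12 kN at a=2 m (b=L-a=4):
  R_A = Pb/L = (-12)·4/6 = -8 kN
  R_B = Pa/L = (-12)·2/6 = -4 kN
Superposition: R_A = -26 kN, R_B = -22 kN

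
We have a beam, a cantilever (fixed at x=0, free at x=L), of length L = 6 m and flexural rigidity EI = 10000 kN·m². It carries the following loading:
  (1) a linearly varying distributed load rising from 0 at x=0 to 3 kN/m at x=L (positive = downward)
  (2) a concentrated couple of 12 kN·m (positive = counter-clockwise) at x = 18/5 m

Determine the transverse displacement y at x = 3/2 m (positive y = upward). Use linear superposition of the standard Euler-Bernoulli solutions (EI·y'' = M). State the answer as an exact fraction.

Load 1 — triangular load w₀=3 kN/m (0→w₀ over full span):
  y_1 = (w₀Lx³/12-w₀L²x²/6-w₀x⁵/(120L))/EI = (3·6·(3/2)³/12-3·6²·(3/2)²/6-3·(3/2)⁵/(120·6))/10000 = -90801/25600000 m
Load 2 — applied couple M₀=12 kN·m at a=18/5 m (b=L-a=12/5):
  y_2 = M₀x²/(2EI)  [x≤a] = 12·(3/2)²/(2·10000) = 27/20000 m
Superposition: y = Σ y_i = -56241/25600000 m ≈ -0.002197 m

y(3/2) = -56241/25600000 m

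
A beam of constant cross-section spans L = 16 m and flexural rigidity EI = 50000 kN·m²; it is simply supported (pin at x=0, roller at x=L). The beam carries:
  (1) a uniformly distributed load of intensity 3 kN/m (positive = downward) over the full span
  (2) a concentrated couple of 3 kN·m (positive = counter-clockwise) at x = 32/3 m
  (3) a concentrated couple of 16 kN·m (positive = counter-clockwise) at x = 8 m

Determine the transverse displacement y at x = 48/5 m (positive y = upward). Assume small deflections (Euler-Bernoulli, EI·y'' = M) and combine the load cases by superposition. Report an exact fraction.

Load 1 — uniform load w=3 kN/m over full span:
  y_1 = -wx(L³-2Lx²+x³)/(24EI) = -3·(48/5)·(16³-2·16·(48/5)²+(48/5)³)/(24·50000) = -95232/1953125 m
Load 2 — applied couple M₀=3 kN·m at a=32/3 m (b=L-a=16/3):
  y_2 = (M₀x³/(6L)+C₁x)/EI  [x≤a] with C₁=M₀(3b²-L²)/(6L)=-16/3 = (3·(48/5)³/(6·16)+(-16/3)·(48/5))/50000 = -184/390625 m
Load 3 — applied couple M₀=16 kN·m at a=8 m (b=L-a=8):
  y_3 = (M₀x³/(6L)-M₀(x-a)²/2+C₁x)/EI  [x>a] with C₁=M₀(3b²-L²)/(6L)=-32/3 = (16·(48/5)³/(6·16)-16·((48/5)-8)²/2+(-32/3)·(48/5))/50000 = 192/390625 m
Superposition: y = Σ y_i = -95192/1953125 m ≈ -0.048738 m

y(48/5) = -95192/1953125 m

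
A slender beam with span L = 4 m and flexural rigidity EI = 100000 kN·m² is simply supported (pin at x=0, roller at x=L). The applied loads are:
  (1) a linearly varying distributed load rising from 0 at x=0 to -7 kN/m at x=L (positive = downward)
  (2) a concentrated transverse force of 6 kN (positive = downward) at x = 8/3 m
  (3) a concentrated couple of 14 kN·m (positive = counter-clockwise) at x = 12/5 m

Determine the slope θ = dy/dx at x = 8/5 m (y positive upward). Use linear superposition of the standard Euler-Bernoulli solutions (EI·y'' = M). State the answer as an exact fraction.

θ(8/5) = 2791/421875000 rad

Load 1 — triangular load w₀=-7 kN/m (0→w₀ over full span):
  θ_1 = -w₀(7L⁴-30L²x²+15x⁴)/(360LEI) = -(-7)·(7·4⁴-30·4²·(8/5)²+15·(8/5)⁴)/(360·4·100000) = 2261/70312500 rad
Load 2 — point force P=6 kN at a=8/3 m (b=L-a=4/3):
  θ_2 = -Pb(L²-b²-3x²)/(6LEI)  [x≤a] = -6·(4/3)·(4²-(4/3)²-3·(8/5)²)/(6·4·100000) = -46/2109375 rad
Load 3 — applied couple M₀=14 kN·m at a=12/5 m (b=L-a=8/5):
  θ_3 = (M₀x²/(2L)+C₁)/EI  [x≤a] with C₁=M₀(3b²-L²)/(6L)=-364/75 = (14·(8/5)²/(2·4)+(-364/75))/100000 = -7/1875000 rad
Superposition: θ = Σ θ_i = 2791/421875000 rad ≈ 0.000007 rad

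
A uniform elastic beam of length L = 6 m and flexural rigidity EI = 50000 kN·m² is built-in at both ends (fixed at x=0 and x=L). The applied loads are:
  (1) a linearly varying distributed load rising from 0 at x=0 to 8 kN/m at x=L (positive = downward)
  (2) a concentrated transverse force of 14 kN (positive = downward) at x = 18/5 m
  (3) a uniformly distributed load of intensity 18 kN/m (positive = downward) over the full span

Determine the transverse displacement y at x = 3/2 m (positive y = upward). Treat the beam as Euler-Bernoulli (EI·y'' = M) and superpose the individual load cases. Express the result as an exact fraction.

y(3/2) = -7569/8000000 m

Load 1 — triangular load w₀=8 kN/m (0→w₀ over full span):
  y_1 = -w₀x²(L-x)²(x+2L)/(120LEI) = -8·(3/2)²·(6-(3/2))²·((3/2)+2·6)/(120·6·50000) = -2187/16000000 m
Load 2 — point force P=14 kN at a=18/5 m (b=L-a=12/5):
  y_2 = -Pb²x²(3aL-(3a+b)x)/(6L³EI)  [x≤a] = -14·(12/5)²·(3/2)²·(3·(18/5)·6-(3·(18/5)+(12/5))·(3/2))/(6·6³·50000) = -63/500000 m
Load 3 — uniform load w=18 kN/m over full span:
  y_3 = -wx²(L-x)²/(24EI) = -18·(3/2)²·(6-(3/2))²/(24·50000) = -2187/3200000 m
Superposition: y = Σ y_i = -7569/8000000 m ≈ -0.000946 m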